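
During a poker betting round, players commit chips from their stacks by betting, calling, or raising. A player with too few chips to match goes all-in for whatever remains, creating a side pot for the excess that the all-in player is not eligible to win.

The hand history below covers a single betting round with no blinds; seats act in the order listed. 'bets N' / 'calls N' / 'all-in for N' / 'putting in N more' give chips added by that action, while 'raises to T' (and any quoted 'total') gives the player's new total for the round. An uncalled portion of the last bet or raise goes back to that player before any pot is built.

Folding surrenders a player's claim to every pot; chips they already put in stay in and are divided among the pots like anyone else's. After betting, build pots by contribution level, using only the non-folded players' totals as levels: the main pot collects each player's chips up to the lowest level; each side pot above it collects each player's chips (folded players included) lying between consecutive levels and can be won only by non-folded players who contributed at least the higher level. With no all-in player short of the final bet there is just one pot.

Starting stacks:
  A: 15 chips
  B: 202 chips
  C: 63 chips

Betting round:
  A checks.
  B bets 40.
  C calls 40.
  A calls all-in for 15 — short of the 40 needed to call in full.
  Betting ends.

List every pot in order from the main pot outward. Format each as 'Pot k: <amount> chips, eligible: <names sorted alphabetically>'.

Pot 1: 45 chips, eligible: A, B, C
Pot 2: 50 chips, eligible: B, C

Derivation:
Contributions: A=15, B=40, C=40
Pot levels (distinct totals of non-folded players): 15, 40
Layer 1-15: 15 each from A, B, C = 15*3 = 45 chips; eligible A, B, C
Layer 16-40: 25 each from B, C = 25*2 = 50 chips; eligible B, C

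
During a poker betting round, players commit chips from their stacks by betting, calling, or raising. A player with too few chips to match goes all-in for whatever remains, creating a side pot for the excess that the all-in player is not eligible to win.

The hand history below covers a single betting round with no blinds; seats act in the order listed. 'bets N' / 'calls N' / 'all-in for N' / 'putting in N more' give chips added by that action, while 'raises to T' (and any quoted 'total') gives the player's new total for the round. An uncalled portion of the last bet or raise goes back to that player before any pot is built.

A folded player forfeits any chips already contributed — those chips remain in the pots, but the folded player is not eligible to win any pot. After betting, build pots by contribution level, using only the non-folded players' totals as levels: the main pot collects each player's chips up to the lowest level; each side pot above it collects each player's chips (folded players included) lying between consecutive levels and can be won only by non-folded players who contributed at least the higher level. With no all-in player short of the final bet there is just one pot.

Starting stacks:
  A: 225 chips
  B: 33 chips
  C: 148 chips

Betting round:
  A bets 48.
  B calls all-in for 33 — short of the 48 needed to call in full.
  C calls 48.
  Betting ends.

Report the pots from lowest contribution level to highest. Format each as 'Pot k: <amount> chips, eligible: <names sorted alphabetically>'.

Pot 1: 99 chips, eligible: A, B, C
Pot 2: 30 chips, eligible: A, C

Derivation:
Contributions: A=48, B=33, C=48
Pot levels (distinct totals of non-folded players): 33, 48
Layer 1-33: 33 each from A, B, C = 33*3 = 99 chips; eligible A, B, C
Layer 34-48: 15 each from A, C = 15*2 = 30 chips; eligible A, C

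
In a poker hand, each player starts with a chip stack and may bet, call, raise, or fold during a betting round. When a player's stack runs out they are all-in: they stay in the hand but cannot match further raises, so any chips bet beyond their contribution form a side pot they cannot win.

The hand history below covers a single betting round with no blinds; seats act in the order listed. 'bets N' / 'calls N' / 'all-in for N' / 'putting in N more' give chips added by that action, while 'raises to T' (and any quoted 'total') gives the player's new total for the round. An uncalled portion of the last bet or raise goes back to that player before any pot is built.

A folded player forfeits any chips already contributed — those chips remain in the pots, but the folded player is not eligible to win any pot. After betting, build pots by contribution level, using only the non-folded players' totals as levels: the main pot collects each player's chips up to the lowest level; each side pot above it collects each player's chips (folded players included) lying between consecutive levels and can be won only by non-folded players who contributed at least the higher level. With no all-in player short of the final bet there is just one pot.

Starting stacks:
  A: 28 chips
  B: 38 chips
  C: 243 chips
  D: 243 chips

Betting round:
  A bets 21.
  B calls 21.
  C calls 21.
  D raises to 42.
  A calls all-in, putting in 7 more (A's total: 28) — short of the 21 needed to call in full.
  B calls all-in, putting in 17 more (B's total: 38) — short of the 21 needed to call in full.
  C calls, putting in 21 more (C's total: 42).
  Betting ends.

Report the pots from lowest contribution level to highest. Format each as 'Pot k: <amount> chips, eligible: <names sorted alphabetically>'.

Contributions: A=28, B=38, C=42, D=42
Pot levels (distinct totals of non-folded players): 28, 38, 42
Layer 1-28: 28 each from A, B, C, D = 28*4 = 112 chips; eligible A, B, C, D
Layer 29-38: 10 each from B, C, D = 10*3 = 30 chips; eligible B, C, D
Layer 39-42: 4 each from C, D = 4*2 = 8 chips; eligible C, D

Pot 1: 112 chips, eligible: A, B, C, D
Pot 2: 30 chips, eligible: B, C, D
Pot 3: 8 chips, eligible: C, D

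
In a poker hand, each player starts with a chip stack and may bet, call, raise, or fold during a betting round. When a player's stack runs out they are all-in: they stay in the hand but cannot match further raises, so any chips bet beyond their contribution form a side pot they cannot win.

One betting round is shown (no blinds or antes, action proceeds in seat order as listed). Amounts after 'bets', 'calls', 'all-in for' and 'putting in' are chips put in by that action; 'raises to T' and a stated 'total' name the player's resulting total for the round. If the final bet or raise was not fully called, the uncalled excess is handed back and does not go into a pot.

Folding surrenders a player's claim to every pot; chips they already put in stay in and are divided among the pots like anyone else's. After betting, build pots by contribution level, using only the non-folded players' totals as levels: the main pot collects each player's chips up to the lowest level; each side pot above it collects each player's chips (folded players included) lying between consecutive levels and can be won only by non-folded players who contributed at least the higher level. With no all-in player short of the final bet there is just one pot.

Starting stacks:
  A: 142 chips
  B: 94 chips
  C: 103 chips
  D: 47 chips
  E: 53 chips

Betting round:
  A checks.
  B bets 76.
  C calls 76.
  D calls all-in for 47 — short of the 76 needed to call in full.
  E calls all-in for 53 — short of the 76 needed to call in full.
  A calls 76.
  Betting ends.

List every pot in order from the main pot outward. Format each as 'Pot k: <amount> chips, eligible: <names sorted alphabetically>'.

Pot 1: 235 chips, eligible: A, B, C, D, E
Pot 2: 24 chips, eligible: A, B, C, E
Pot 3: 69 chips, eligible: A, B, C

Derivation:
Contributions: A=76, B=76, C=76, D=47, E=53
Pot levels (distinct totals of non-folded players): 47, 53, 76
Layer 1-47: 47 each from A, B, C, D, E = 47*5 = 235 chips; eligible A, B, C, D, E
Layer 48-53: 6 each from A, B, C, E = 6*4 = 24 chips; eligible A, B, C, E
Layer 54-76: 23 each from A, B, C = 23*3 = 69 chips; eligible A, B, C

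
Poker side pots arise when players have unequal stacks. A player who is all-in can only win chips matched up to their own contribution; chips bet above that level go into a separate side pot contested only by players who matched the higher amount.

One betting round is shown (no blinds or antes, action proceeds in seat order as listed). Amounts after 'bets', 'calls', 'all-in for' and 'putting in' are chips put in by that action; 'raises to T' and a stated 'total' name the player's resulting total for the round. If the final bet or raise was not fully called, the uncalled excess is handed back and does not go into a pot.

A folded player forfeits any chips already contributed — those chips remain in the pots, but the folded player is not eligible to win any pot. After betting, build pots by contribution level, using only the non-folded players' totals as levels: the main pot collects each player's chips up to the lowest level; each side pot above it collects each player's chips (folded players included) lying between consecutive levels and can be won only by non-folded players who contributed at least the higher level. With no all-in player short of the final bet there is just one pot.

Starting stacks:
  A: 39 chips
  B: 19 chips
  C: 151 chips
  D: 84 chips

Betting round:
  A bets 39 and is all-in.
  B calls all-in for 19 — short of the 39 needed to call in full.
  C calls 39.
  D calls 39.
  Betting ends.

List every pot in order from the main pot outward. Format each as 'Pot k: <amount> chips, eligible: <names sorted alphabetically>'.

Pot 1: 76 chips, eligible: A, B, C, D
Pot 2: 60 chips, eligible: A, C, D

Derivation:
Contributions: A=39, B=19, C=39, D=39
Pot levels (distinct totals of non-folded players): 19, 39
Layer 1-19: 19 each from A, B, C, D = 19*4 = 76 chips; eligible A, B, C, D
Layer 20-39: 20 each from A, C, D = 20*3 = 60 chips; eligible A, C, D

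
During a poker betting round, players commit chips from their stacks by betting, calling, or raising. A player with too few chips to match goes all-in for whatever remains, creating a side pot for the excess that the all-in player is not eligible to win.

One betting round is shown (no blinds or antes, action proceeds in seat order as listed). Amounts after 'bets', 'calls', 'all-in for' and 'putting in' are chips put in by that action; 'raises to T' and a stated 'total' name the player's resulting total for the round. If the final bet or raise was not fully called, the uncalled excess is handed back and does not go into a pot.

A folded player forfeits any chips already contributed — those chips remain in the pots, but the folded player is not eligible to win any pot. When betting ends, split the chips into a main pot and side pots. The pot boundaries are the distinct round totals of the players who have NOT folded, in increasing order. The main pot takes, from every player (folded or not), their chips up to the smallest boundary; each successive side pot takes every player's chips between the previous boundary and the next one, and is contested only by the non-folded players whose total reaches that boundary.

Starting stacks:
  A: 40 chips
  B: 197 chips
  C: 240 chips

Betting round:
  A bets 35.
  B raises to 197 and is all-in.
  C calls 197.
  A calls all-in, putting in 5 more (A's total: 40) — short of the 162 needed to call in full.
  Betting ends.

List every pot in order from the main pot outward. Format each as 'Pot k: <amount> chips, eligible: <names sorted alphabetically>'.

Contributions: A=40, B=197, C=197
Pot levels (distinct totals of non-folded players): 40, 197
Layer 1-40: 40 each from A, B, C = 40*3 = 120 chips; eligible A, B, C
Layer 41-197: 157 each from B, C = 157*2 = 314 chips; eligible B, C

Pot 1: 120 chips, eligible: A, B, C
Pot 2: 314 chips, eligible: B, C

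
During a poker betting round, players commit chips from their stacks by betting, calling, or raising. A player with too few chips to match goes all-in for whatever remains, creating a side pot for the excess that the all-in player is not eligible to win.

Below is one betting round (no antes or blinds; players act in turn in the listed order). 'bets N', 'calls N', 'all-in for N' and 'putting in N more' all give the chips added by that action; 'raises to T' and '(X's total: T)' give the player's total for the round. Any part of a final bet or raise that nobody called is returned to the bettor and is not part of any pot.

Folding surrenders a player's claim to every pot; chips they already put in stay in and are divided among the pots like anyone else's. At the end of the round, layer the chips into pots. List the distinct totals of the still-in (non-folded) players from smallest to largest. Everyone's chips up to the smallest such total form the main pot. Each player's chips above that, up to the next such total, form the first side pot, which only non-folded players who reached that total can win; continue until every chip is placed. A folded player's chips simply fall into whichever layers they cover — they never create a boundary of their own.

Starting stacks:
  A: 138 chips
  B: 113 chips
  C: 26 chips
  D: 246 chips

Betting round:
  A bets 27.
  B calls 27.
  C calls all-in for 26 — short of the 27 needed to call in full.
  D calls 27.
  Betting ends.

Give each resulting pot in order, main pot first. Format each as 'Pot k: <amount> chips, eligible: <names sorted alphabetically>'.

Pot 1: 104 chips, eligible: A, B, C, D
Pot 2: 3 chips, eligible: A, B, D

Derivation:
Contributions: A=27, B=27, C=26, D=27
Pot levels (distinct totals of non-folded players): 26, 27
Layer 1-26: 26 each from A, B, C, D = 26*4 = 104 chips; eligible A, B, C, D
Layer 27-27: 1 each from A, B, D = 1*3 = 3 chips; eligible A, B, D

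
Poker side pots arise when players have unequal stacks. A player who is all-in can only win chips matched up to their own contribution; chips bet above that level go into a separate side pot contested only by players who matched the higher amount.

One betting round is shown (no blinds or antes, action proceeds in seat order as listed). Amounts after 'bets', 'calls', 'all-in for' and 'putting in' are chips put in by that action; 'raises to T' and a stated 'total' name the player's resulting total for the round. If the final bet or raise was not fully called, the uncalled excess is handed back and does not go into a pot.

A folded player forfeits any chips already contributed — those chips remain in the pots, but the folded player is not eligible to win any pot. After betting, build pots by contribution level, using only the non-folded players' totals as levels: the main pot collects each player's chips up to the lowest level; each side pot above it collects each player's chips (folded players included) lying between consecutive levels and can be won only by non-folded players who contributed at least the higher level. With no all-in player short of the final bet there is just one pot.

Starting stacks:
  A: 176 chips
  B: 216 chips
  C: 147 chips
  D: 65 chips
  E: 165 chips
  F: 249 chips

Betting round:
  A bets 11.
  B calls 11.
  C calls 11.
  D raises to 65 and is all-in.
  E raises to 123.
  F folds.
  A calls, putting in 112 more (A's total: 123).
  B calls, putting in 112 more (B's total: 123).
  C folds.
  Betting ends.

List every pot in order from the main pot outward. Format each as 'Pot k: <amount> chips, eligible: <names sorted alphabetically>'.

Contributions: A=123, B=123, C=11, D=65, E=123
Folded: C, F
Pot levels (distinct totals of non-folded players): 65, 123
Layer 1-65: A 65 + B 65 + C 11 + D 65 + E 65 = 271 chips; eligible A, B, D, E
Layer 66-123: 58 each from A, B, E = 58*3 = 174 chips; eligible A, B, E

Pot 1: 271 chips, eligible: A, B, D, E
Pot 2: 174 chips, eligible: A, B, E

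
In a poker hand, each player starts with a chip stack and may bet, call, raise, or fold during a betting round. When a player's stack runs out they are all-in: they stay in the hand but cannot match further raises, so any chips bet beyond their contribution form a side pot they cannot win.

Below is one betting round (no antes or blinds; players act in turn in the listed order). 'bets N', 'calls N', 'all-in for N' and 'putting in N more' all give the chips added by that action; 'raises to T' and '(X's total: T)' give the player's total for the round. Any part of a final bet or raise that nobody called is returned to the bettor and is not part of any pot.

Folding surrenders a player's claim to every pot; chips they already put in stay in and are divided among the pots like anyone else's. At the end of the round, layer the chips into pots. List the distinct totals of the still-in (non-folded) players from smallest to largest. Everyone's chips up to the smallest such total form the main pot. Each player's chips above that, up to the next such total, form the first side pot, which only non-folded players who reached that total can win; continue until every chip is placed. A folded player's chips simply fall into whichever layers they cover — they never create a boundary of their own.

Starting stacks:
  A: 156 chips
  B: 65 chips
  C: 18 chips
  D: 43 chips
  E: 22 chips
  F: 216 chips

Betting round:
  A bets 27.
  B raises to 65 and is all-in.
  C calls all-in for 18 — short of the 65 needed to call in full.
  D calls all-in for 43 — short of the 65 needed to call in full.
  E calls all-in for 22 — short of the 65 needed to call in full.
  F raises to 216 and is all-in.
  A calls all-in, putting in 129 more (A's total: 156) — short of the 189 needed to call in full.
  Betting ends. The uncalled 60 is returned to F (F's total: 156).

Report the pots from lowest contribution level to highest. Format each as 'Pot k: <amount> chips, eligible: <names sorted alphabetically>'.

Pot 1: 108 chips, eligible: A, B, C, D, E, F
Pot 2: 20 chips, eligible: A, B, D, E, F
Pot 3: 84 chips, eligible: A, B, D, F
Pot 4: 66 chips, eligible: A, B, F
Pot 5: 182 chips, eligible: A, F

Derivation:
Contributions (after 60 returned to F): A=156, B=65, C=18, D=43, E=22, F=156
Pot levels (distinct totals of non-folded players): 18, 22, 43, 65, 156
Layer 1-18: 18 each from A, B, C, D, E, F = 18*6 = 108 chips; eligible A, B, C, D, E, F
Layer 19-22: 4 each from A, B, D, E, F = 4*5 = 20 chips; eligible A, B, D, E, F
Layer 23-43: 21 each from A, B, D, F = 21*4 = 84 chips; eligible A, B, D, F
Layer 44-65: 22 each from A, B, F = 22*3 = 66 chips; eligible A, B, F
Layer 66-156: 91 each from A, F = 91*2 = 182 chips; eligible A, F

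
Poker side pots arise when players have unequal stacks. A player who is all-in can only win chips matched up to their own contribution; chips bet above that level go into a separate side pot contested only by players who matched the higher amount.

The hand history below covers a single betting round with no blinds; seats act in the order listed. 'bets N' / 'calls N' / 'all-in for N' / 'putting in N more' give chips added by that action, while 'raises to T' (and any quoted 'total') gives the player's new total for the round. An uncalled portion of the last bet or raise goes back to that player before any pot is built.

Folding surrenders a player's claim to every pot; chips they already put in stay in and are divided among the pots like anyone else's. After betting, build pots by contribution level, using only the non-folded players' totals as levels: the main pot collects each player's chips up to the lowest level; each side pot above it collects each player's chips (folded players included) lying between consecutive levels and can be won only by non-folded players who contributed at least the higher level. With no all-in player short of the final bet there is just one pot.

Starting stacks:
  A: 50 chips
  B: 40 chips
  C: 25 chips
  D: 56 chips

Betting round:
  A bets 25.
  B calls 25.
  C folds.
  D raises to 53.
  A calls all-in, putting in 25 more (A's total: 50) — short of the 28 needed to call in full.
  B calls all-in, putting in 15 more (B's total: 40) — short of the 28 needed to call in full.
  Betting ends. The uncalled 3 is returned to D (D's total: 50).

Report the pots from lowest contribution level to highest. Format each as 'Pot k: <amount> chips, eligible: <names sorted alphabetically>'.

Pot 1: 120 chips, eligible: A, B, D
Pot 2: 20 chips, eligible: A, D

Derivation:
Contributions (after 3 returned to D): A=50, B=40, D=50
Folded: C
Pot levels (distinct totals of non-folded players): 40, 50
Layer 1-40: 40 each from A, B, D = 40*3 = 120 chips; eligible A, B, D
Layer 41-50: 10 each from A, D = 10*2 = 20 chips; eligible A, D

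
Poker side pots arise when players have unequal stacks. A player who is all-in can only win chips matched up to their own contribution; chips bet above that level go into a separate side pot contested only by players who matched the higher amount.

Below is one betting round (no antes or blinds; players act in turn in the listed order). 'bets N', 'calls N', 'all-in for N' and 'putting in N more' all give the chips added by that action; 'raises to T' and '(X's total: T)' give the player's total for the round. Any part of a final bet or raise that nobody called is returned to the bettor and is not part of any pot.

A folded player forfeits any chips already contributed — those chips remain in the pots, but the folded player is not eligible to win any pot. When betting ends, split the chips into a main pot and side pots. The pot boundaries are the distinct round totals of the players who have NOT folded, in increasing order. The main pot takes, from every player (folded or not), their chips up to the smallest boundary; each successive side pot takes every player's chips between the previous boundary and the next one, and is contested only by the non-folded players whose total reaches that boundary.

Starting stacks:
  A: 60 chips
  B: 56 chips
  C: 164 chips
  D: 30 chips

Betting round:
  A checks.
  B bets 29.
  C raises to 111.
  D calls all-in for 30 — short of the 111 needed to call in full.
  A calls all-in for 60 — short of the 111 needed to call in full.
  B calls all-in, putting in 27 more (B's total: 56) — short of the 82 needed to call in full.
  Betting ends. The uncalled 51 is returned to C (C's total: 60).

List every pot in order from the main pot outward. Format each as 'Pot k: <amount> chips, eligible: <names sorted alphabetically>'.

Pot 1: 120 chips, eligible: A, B, C, D
Pot 2: 78 chips, eligible: A, B, C
Pot 3: 8 chips, eligible: A, C

Derivation:
Contributions (after 51 returned to C): A=60, B=56, C=60, D=30
Pot levels (distinct totals of non-folded players): 30, 56, 60
Layer 1-30: 30 each from A, B, C, D = 30*4 = 120 chips; eligible A, B, C, D
Layer 31-56: 26 each from A, B, C = 26*3 = 78 chips; eligible A, B, C
Layer 57-60: 4 each from A, C = 4*2 = 8 chips; eligible A, C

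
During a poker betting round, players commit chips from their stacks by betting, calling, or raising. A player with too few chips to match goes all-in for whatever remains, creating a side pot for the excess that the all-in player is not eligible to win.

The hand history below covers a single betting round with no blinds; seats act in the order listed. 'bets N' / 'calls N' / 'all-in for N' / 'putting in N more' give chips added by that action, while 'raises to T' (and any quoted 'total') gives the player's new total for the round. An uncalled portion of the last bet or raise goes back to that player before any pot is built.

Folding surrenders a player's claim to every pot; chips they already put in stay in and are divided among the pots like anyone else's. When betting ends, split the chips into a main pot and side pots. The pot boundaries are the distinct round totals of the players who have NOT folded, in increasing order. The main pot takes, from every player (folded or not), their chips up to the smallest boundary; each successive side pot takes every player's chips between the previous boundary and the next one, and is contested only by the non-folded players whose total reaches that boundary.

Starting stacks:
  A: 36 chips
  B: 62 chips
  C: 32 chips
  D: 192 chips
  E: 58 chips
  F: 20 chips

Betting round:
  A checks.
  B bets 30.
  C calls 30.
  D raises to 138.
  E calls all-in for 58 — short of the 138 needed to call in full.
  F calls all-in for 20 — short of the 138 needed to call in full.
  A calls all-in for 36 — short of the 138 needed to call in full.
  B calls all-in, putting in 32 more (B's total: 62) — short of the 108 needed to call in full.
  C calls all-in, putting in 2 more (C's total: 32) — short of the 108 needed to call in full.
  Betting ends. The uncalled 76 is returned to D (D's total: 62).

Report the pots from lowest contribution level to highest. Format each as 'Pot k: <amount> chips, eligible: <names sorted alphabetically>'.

Contributions (after 76 returned to D): A=36, B=62, C=32, D=62, E=58, F=20
Pot levels (distinct totals of non-folded players): 20, 32, 36, 58, 62
Layer 1-20: 20 each from A, B, C, D, E, F = 20*6 = 120 chips; eligible A, B, C, D, E, F
Layer 21-32: 12 each from A, B, C, D, E = 12*5 = 60 chips; eligible A, B, C, D, E
Layer 33-36: 4 each from A, B, D, E = 4*4 = 16 chips; eligible A, B, D, E
Layer 37-58: 22 each from B, D, E = 22*3 = 66 chips; eligible B, D, E
Layer 59-62: 4 each from B, D = 4*2 = 8 chips; eligible B, D

Pot 1: 120 chips, eligible: A, B, C, D, E, F
Pot 2: 60 chips, eligible: A, B, C, D, E
Pot 3: 16 chips, eligible: A, B, D, E
Pot 4: 66 chips, eligible: B, D, E
Pot 5: 8 chips, eligible: B, D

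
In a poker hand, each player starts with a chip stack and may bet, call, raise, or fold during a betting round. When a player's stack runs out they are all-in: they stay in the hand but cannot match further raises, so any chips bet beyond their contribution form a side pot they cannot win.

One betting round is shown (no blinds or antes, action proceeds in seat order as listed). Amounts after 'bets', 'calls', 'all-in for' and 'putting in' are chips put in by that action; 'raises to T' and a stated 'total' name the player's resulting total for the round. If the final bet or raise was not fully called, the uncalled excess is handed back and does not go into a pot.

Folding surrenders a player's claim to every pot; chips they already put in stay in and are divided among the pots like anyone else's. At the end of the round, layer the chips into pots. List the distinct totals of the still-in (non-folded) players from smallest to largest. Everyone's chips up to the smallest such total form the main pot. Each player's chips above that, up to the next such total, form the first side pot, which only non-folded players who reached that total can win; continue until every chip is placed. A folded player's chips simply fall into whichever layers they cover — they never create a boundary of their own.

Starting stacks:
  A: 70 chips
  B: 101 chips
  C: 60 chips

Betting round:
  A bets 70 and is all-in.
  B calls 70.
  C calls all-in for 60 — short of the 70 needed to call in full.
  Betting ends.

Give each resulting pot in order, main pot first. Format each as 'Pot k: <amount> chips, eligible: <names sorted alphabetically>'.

Contributions: A=70, B=70, C=60
Pot levels (distinct totals of non-folded players): 60, 70
Layer 1-60: 60 each from A, B, C = 60*3 = 180 chips; eligible A, B, C
Layer 61-70: 10 each from A, B = 10*2 = 20 chips; eligible A, B

Pot 1: 180 chips, eligible: A, B, C
Pot 2: 20 chips, eligible: A, B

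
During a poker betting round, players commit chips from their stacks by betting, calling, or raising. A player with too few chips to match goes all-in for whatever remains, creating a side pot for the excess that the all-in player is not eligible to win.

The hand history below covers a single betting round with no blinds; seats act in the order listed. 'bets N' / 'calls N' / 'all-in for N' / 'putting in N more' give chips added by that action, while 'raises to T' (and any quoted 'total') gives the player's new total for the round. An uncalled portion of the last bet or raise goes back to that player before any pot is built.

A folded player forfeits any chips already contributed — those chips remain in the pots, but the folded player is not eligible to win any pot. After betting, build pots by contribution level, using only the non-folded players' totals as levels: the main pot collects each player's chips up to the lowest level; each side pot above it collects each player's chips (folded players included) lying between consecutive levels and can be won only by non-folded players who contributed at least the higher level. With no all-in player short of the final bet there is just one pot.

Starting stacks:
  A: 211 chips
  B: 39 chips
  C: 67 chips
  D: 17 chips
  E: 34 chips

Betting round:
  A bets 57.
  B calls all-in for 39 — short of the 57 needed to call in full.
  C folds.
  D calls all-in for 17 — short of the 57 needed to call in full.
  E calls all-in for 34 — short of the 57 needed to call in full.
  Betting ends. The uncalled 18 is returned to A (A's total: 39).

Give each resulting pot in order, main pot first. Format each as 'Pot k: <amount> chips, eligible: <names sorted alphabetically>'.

Contributions (after 18 returned to A): A=39, B=39, D=17, E=34
Folded: C
Pot levels (distinct totals of non-folded players): 17, 34, 39
Layer 1-17: 17 each from A, B, D, E = 17*4 = 68 chips; eligible A, B, D, E
Layer 18-34: 17 each from A, B, E = 17*3 = 51 chips; eligible A, B, E
Layer 35-39: 5 each from A, B = 5*2 = 10 chips; eligible A, B

Pot 1: 68 chips, eligible: A, B, D, E
Pot 2: 51 chips, eligible: A, B, E
Pot 3: 10 chips, eligible: A, B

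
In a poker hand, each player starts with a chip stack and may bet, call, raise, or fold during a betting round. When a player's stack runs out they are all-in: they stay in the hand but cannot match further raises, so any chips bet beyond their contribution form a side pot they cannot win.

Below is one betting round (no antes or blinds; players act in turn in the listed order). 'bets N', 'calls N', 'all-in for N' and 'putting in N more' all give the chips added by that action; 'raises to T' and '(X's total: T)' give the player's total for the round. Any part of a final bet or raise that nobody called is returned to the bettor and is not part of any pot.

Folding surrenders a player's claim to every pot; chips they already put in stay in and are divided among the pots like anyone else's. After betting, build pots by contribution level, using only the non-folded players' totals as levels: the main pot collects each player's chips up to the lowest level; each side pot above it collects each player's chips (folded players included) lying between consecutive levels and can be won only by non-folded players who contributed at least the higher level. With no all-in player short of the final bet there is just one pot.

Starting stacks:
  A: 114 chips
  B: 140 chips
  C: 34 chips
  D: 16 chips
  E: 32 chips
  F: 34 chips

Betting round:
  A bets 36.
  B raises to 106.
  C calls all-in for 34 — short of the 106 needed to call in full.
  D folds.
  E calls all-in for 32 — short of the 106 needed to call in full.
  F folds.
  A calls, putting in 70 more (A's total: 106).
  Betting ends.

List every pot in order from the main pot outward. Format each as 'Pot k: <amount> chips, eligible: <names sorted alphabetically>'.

Pot 1: 128 chips, eligible: A, B, C, E
Pot 2: 6 chips, eligible: A, B, C
Pot 3: 144 chips, eligible: A, B

Derivation:
Contributions: A=106, B=106, C=34, E=32
Folded: D, F
Pot levels (distinct totals of non-folded players): 32, 34, 106
Layer 1-32: 32 each from A, B, C, E = 32*4 = 128 chips; eligible A, B, C, E
Layer 33-34: 2 each from A, B, C = 2*3 = 6 chips; eligible A, B, C
Layer 35-106: 72 each from A, B = 72*2 = 144 chips; eligible A, B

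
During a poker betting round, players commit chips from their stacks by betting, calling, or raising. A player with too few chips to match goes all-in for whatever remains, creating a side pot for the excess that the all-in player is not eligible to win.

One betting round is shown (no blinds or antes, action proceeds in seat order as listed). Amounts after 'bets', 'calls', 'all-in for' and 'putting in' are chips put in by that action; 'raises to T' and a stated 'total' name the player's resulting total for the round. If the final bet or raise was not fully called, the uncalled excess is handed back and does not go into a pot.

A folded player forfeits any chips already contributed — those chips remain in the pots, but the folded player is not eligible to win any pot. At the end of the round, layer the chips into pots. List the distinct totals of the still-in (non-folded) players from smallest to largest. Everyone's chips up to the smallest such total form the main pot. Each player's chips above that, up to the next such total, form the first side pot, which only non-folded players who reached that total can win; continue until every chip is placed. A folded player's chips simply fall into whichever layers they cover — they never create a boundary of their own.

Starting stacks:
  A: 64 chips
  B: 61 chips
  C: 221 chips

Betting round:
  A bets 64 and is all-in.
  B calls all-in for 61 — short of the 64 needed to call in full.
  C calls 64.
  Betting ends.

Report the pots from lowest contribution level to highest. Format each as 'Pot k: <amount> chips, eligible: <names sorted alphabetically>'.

Contributions: A=64, B=61, C=64
Pot levels (distinct totals of non-folded players): 61, 64
Layer 1-61: 61 each from A, B, C = 61*3 = 183 chips; eligible A, B, C
Layer 62-64: 3 each from A, C = 3*2 = 6 chips; eligible A, C

Pot 1: 183 chips, eligible: A, B, C
Pot 2: 6 chips, eligible: A, C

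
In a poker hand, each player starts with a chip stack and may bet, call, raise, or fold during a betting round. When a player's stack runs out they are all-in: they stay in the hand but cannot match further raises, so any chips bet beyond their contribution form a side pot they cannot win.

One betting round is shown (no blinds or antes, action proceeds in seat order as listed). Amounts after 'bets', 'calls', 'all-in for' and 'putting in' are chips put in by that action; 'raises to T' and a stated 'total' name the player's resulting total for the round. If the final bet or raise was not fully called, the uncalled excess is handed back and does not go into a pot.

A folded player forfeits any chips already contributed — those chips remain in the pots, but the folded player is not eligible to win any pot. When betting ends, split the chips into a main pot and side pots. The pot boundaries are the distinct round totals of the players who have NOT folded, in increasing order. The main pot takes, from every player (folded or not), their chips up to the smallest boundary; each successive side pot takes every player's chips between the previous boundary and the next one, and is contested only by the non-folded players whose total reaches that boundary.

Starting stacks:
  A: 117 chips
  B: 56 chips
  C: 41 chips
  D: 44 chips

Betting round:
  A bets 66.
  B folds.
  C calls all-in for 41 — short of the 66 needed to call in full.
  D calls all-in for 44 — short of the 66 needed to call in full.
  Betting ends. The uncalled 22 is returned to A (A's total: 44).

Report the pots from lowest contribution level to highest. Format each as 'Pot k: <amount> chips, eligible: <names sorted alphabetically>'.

Pot 1: 123 chips, eligible: A, C, D
Pot 2: 6 chips, eligible: A, D

Derivation:
Contributions (after 22 returned to A): A=44, C=41, D=44
Folded: B
Pot levels (distinct totals of non-folded players): 41, 44
Layer 1-41: 41 each from A, C, D = 41*3 = 123 chips; eligible A, C, D
Layer 42-44: 3 each from A, D = 3*2 = 6 chips; eligible A, D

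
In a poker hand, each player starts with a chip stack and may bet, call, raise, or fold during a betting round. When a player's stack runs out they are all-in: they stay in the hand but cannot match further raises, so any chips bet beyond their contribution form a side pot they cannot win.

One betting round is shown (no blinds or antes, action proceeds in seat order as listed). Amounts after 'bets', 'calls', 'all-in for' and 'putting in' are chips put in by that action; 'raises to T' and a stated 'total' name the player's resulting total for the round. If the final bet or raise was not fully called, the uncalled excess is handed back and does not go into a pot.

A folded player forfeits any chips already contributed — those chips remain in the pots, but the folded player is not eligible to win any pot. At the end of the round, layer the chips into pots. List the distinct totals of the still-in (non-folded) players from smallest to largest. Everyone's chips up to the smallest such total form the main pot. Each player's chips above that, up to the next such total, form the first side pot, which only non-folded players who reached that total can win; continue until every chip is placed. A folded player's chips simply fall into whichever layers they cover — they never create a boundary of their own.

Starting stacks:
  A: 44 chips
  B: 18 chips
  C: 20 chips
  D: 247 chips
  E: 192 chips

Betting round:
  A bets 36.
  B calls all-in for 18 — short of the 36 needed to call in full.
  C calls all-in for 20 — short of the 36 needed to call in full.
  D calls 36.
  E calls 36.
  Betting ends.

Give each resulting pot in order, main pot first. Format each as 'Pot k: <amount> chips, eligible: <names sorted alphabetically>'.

Contributions: A=36, B=18, C=20, D=36, E=36
Pot levels (distinct totals of non-folded players): 18, 20, 36
Layer 1-18: 18 each from A, B, C, D, E = 18*5 = 90 chips; eligible A, B, C, D, E
Layer 19-20: 2 each from A, C, D, E = 2*4 = 8 chips; eligible A, C, D, E
Layer 21-36: 16 each from A, D, E = 16*3 = 48 chips; eligible A, D, E

Pot 1: 90 chips, eligible: A, B, C, D, E
Pot 2: 8 chips, eligible: A, C, D, E
Pot 3: 48 chips, eligible: A, D, E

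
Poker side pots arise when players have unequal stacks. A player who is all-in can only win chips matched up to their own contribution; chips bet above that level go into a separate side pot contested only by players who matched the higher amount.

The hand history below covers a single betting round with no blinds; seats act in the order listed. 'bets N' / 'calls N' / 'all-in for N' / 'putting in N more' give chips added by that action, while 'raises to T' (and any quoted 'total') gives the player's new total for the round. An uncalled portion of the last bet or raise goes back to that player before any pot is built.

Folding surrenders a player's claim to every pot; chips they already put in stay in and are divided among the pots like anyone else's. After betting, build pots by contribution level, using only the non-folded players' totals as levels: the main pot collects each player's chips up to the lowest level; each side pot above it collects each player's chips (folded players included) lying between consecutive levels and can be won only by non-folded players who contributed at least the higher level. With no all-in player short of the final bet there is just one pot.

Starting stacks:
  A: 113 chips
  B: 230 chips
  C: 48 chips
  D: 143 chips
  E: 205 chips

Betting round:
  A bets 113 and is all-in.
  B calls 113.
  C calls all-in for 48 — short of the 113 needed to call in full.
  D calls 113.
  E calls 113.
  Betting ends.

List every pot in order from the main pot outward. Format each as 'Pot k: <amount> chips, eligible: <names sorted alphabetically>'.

Pot 1: 240 chips, eligible: A, B, C, D, E
Pot 2: 260 chips, eligible: A, B, D, E

Derivation:
Contributions: A=113, B=113, C=48, D=113, E=113
Pot levels (distinct totals of non-folded players): 48, 113
Layer 1-48: 48 each from A, B, C, D, E = 48*5 = 240 chips; eligible A, B, C, D, E
Layer 49-113: 65 each from A, B, D, E = 65*4 = 260 chips; eligible A, B, D, E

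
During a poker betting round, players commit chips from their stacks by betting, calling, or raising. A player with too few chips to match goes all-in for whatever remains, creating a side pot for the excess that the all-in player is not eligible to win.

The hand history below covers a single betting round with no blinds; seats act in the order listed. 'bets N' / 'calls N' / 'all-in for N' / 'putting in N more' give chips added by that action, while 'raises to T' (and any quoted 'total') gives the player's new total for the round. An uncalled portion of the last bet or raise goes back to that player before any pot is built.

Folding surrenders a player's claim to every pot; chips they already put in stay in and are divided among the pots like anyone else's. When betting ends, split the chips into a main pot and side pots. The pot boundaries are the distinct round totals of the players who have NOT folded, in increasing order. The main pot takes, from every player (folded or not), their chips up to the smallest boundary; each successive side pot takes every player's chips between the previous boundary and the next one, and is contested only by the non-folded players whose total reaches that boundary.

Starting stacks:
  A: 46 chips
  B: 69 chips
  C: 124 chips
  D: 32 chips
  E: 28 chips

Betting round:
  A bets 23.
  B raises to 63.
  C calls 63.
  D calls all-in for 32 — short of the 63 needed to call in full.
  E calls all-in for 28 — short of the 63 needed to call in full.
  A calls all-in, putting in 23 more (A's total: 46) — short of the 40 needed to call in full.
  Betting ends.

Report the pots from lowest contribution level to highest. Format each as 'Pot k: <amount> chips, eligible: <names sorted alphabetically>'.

Pot 1: 140 chips, eligible: A, B, C, D, E
Pot 2: 16 chips, eligible: A, B, C, D
Pot 3: 42 chips, eligible: A, B, C
Pot 4: 34 chips, eligible: B, C

Derivation:
Contributions: A=46, B=63, C=63, D=32, E=28
Pot levels (distinct totals of non-folded players): 28, 32, 46, 63
Layer 1-28: 28 each from A, B, C, D, E = 28*5 = 140 chips; eligible A, B, C, D, E
Layer 29-32: 4 each from A, B, C, D = 4*4 = 16 chips; eligible A, B, C, D
Layer 33-46: 14 each from A, B, C = 14*3 = 42 chips; eligible A, B, C
Layer 47-63: 17 each from B, C = 17*2 = 34 chips; eligible B, C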